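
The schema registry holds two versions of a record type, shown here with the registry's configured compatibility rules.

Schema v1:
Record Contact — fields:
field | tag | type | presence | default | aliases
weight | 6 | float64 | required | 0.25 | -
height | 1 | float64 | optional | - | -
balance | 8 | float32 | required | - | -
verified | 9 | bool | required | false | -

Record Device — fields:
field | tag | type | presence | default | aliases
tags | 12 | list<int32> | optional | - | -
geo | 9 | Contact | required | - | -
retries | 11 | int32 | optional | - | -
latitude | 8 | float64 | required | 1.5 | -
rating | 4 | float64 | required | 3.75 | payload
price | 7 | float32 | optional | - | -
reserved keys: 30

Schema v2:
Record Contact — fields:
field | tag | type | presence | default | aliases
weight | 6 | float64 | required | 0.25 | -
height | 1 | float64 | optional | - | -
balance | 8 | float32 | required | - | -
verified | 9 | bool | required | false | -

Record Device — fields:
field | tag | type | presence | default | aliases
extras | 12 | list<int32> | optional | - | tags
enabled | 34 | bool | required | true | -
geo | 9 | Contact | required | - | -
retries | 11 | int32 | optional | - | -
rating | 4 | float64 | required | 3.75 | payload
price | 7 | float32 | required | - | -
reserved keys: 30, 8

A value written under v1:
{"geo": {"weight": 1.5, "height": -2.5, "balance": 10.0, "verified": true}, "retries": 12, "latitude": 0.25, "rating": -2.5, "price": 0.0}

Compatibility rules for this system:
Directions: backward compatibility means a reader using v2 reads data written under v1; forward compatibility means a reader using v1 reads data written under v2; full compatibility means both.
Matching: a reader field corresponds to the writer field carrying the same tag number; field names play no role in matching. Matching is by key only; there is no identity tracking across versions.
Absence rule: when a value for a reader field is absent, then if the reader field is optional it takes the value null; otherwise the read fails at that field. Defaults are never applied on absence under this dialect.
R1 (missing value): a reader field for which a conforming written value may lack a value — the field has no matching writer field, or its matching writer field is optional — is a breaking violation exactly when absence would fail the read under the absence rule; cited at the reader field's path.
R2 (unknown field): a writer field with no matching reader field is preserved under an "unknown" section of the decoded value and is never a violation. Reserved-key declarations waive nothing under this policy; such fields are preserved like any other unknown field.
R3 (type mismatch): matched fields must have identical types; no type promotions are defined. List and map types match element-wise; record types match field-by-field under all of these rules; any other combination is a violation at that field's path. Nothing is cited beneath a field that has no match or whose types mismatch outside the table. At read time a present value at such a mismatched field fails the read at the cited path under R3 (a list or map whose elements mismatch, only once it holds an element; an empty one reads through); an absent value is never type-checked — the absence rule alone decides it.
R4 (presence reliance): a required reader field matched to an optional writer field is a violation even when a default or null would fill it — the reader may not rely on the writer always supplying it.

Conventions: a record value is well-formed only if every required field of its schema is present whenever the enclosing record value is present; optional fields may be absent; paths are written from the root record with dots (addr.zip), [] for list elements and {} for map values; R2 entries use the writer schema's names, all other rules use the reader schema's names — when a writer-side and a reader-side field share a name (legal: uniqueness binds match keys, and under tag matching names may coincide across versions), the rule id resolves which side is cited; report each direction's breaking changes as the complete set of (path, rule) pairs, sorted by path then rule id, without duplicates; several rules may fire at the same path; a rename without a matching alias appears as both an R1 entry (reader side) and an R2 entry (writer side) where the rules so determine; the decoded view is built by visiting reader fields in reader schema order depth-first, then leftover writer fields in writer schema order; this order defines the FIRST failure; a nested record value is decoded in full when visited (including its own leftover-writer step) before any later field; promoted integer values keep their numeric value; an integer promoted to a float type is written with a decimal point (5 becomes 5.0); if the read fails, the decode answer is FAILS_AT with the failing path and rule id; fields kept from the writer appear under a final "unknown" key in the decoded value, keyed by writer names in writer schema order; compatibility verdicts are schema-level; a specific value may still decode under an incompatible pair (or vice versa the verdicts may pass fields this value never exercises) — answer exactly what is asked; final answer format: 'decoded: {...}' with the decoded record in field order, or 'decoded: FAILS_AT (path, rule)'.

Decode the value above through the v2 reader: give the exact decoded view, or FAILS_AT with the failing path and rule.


decoded: FAILS_AT (enabled, R1)

arrows below run writer -> reader for Device
decoding the Device value with the v2 reader:
  extras := null (not supplied -> null)
  read fails at enabled under R1 (no fill)
  => FAILS_AT (enabled, R1)
remaining Device differences; none change what is asked:
  renamed field tags to extras in record Device (alias tags declared on the renamed field) -> no rule fires on it and the decoded Device view is identical with or without it
  removed field latitude from record Device (its key 8 joins the reserved list) -> changes Device's schema-level verdicts only — the decode of this value is the same
  field price in record Device: optional changed to required -> changes Device's schema-level verdicts only — the decode of this value is the same


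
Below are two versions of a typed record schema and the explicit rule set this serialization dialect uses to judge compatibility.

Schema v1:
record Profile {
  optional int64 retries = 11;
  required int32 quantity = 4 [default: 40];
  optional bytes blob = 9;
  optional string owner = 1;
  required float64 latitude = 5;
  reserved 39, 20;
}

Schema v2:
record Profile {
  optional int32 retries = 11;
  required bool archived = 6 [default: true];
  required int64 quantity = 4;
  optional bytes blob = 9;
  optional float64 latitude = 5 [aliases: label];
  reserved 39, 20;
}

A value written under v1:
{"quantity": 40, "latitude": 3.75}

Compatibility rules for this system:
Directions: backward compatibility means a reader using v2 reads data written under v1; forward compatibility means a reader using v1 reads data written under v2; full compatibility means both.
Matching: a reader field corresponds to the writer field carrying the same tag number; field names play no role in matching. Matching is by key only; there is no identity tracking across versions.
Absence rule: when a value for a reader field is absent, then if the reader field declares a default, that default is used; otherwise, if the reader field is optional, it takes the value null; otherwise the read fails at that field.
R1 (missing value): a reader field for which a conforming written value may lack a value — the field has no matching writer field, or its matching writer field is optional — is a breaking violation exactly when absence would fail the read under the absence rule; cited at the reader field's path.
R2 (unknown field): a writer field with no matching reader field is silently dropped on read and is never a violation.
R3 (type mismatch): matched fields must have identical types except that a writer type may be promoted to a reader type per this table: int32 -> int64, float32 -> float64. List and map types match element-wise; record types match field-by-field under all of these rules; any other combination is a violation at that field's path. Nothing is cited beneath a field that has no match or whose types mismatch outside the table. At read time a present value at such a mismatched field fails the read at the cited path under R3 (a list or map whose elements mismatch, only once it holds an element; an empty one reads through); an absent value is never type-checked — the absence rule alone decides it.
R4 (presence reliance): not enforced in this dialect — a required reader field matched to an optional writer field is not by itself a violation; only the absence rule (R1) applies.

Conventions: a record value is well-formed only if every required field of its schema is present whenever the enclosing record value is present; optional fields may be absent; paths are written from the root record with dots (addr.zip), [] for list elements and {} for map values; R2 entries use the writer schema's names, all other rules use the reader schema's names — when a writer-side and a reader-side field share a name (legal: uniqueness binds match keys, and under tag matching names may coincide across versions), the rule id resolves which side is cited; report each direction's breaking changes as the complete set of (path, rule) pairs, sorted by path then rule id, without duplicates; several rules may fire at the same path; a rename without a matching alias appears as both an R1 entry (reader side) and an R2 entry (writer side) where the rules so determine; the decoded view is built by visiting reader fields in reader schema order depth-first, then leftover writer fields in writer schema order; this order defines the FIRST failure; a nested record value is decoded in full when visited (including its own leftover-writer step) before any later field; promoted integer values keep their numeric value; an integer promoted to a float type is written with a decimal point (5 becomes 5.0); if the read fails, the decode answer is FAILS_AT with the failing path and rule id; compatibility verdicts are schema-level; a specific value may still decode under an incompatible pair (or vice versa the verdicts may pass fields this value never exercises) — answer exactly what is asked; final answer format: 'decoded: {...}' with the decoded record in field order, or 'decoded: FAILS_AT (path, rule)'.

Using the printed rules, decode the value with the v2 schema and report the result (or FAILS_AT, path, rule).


decoded: {"retries": null, "archived": true, "quantity": 40, "blob": null, "latitude": 3.75}

each type pair in Profile: writer, then reader
decoding the Profile value with the v2 reader:
  retries := null (absent, optional -> null)
  archived := true (absent -> default)
  quantity := 40 (int32 -> int64)
  blob := null (absent, optional -> null)
  latitude := 3.75
  => decoded: {"retries": null, "archived": true, "quantity": 40, "blob": null, "latitude": 3.75}
the other Profile changes do not affect what is asked:
  field retries in record Profile: type int64 changed to int32 -> a verdict-level change on Profile — the shown value reads the same
  field latitude in record Profile: required changed to optional -> a verdict-level change on Profile — the shown value reads the same
  field quantity in record Profile: type int32 changed to int64 (its default is dropped) -> a verdict-level change on Profile — the shown value reads the same


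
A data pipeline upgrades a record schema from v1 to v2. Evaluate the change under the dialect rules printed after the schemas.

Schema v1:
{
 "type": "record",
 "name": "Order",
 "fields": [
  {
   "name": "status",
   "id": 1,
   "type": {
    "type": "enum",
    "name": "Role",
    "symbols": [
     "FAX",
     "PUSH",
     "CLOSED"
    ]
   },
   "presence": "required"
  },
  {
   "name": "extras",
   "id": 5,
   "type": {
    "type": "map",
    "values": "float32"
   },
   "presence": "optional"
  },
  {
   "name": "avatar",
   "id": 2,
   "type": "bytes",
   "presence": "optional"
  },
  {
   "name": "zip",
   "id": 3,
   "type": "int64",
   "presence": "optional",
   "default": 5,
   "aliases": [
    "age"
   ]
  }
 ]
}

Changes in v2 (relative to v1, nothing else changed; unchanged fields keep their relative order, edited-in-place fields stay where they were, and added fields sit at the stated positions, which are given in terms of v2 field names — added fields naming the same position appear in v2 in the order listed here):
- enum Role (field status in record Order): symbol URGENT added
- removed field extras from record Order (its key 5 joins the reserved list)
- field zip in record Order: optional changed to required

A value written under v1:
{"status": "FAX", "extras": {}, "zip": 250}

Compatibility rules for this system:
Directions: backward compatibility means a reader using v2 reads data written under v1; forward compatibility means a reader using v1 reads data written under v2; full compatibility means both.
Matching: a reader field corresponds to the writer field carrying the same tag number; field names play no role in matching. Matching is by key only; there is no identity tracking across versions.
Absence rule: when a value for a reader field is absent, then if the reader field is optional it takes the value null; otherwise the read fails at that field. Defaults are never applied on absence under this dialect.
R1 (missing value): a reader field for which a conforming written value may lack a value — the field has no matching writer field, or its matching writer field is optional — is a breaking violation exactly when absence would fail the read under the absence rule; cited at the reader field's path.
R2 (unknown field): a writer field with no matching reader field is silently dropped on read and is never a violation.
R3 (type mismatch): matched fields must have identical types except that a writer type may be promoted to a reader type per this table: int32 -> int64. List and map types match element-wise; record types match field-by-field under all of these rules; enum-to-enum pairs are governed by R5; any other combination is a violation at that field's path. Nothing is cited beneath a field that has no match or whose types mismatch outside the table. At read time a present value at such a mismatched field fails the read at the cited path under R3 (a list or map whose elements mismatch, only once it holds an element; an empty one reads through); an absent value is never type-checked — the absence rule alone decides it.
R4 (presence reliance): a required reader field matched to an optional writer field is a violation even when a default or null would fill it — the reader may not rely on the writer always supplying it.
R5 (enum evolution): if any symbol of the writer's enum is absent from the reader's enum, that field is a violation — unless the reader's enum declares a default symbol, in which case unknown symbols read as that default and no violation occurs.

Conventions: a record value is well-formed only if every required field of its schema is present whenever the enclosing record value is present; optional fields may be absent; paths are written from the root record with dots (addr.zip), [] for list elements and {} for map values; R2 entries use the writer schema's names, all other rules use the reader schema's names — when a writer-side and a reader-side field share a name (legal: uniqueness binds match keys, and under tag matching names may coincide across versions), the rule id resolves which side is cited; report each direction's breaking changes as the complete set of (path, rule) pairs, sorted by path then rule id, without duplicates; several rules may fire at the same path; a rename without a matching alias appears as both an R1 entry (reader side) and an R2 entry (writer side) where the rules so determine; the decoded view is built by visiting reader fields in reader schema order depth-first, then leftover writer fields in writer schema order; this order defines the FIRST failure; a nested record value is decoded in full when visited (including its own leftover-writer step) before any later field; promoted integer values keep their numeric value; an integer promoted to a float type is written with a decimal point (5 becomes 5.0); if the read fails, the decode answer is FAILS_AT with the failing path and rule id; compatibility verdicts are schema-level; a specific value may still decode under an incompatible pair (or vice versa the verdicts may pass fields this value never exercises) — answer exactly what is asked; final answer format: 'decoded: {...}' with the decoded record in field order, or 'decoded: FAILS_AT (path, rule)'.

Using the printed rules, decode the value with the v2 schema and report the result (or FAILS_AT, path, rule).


decoded: {"status": "FAX", "avatar": null, "zip": 250}

in Order below, arrows point writer -> reader
migrating the Order value to v2:
  status := "FAX"
  avatar := null (not supplied -> null)
  zip := 250
  writer extras: unmatched, discarded
  => decoded: {"status": "FAX", "avatar": null, "zip": 250}
the rest of the Order diff is inert for this question:
  enum Role (field status in record Order): symbol URGENT added -> changes Order's schema-level verdicts only — the decode of this value is the same
  field zip in record Order: optional changed to required -> changes Order's schema-level verdicts only — the decode of this value is the same


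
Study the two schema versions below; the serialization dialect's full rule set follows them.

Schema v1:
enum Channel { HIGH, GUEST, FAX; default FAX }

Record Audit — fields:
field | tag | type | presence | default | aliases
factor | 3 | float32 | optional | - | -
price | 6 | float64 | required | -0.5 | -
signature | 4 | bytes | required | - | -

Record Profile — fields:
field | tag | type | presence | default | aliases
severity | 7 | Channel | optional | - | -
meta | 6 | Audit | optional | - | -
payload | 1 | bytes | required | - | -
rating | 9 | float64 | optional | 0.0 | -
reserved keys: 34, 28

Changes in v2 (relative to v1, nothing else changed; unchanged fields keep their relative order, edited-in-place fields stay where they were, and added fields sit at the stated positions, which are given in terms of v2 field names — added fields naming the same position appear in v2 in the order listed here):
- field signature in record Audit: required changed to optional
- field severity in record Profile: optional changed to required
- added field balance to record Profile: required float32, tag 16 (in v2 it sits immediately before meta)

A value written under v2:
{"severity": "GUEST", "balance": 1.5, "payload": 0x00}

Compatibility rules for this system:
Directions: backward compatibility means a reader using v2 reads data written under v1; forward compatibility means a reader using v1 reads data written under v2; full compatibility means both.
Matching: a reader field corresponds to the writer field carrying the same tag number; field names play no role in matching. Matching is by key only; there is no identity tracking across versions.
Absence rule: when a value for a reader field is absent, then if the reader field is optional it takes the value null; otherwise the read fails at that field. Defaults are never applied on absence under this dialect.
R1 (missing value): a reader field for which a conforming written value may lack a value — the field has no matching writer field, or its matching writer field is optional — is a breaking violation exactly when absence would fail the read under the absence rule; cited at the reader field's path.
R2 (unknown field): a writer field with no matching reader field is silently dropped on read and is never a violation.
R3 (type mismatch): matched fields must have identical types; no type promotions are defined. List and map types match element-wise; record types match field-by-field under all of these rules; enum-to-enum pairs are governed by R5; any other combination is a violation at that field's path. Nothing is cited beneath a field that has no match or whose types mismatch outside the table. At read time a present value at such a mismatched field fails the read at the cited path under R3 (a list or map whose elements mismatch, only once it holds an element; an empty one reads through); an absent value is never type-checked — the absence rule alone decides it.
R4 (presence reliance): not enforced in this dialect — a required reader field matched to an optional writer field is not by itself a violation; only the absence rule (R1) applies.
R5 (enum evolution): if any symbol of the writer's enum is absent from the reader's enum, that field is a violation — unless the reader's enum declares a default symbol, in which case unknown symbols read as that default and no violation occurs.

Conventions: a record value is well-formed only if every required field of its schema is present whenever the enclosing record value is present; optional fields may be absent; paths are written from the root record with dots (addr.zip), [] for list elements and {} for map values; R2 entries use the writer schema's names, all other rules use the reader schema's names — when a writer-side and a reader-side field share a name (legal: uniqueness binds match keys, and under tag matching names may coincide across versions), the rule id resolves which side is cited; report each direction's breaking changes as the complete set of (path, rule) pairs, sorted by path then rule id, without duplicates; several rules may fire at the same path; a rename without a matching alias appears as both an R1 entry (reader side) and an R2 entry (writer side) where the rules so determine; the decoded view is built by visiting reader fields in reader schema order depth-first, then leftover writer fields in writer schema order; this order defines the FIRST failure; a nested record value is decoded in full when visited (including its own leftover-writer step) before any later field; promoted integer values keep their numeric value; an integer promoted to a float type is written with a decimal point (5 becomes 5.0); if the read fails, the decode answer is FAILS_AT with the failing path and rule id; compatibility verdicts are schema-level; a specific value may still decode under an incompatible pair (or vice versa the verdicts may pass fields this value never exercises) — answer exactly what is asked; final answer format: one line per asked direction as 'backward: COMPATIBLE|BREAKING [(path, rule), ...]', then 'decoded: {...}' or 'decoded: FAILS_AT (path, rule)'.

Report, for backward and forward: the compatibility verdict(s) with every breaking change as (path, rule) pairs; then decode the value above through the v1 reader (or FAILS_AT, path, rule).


in Profile below, arrows point writer -> reader
backward for Profile (reader v2, writer v1):
  severity <- severity (Channel -> Channel, writer optional)
  balance has no writer counterpart
  meta <- meta (Audit -> Audit, writer optional)
  payload <- payload (bytes -> bytes, writer required)
  rating <- rating (float64 -> float64, writer optional)
  meta.factor <- meta.factor (float32 -> float32, writer optional)
  meta.price <- meta.price (float64 -> float64, writer required)
  meta.signature <- meta.signature (bytes -> bytes, writer required)
  rule R1 violated at balance
  rule R1 violated at severity
  backward on Profile therefore BREAKING (2)
forward for Profile (reader v1, writer v2):
  severity <- severity (Channel -> Channel, writer required)
  meta <- meta (Audit -> Audit, writer optional)
  payload <- payload (bytes -> bytes, writer required)
  rating <- rating (float64 -> float64, writer optional)
  writer balance: unknown to reader
  meta.factor <- meta.factor (float32 -> float32, writer optional)
  meta.price <- meta.price (float64 -> float64, writer required)
  meta.signature <- meta.signature (bytes -> bytes, writer optional)
  rule R1 violated at meta.signature
  forward on Profile therefore BREAKING (1)
decoding the Profile value with the v1 reader:
  severity := "GUEST"
  meta := null (absent, optional -> null)
  payload := 0x00
  rating := null (absent, optional -> null)
  writer balance: unknown -> dropped
  => decoded: {"severity": "GUEST", "meta": null, "payload": 0x00, "rating": null}

backward: BREAKING [(balance, R1), (severity, R1)]; forward: BREAKING [(meta.signature, R1)]; decoded: {"severity": "GUEST", "meta": null, "payload": 0x00, "rating": null}


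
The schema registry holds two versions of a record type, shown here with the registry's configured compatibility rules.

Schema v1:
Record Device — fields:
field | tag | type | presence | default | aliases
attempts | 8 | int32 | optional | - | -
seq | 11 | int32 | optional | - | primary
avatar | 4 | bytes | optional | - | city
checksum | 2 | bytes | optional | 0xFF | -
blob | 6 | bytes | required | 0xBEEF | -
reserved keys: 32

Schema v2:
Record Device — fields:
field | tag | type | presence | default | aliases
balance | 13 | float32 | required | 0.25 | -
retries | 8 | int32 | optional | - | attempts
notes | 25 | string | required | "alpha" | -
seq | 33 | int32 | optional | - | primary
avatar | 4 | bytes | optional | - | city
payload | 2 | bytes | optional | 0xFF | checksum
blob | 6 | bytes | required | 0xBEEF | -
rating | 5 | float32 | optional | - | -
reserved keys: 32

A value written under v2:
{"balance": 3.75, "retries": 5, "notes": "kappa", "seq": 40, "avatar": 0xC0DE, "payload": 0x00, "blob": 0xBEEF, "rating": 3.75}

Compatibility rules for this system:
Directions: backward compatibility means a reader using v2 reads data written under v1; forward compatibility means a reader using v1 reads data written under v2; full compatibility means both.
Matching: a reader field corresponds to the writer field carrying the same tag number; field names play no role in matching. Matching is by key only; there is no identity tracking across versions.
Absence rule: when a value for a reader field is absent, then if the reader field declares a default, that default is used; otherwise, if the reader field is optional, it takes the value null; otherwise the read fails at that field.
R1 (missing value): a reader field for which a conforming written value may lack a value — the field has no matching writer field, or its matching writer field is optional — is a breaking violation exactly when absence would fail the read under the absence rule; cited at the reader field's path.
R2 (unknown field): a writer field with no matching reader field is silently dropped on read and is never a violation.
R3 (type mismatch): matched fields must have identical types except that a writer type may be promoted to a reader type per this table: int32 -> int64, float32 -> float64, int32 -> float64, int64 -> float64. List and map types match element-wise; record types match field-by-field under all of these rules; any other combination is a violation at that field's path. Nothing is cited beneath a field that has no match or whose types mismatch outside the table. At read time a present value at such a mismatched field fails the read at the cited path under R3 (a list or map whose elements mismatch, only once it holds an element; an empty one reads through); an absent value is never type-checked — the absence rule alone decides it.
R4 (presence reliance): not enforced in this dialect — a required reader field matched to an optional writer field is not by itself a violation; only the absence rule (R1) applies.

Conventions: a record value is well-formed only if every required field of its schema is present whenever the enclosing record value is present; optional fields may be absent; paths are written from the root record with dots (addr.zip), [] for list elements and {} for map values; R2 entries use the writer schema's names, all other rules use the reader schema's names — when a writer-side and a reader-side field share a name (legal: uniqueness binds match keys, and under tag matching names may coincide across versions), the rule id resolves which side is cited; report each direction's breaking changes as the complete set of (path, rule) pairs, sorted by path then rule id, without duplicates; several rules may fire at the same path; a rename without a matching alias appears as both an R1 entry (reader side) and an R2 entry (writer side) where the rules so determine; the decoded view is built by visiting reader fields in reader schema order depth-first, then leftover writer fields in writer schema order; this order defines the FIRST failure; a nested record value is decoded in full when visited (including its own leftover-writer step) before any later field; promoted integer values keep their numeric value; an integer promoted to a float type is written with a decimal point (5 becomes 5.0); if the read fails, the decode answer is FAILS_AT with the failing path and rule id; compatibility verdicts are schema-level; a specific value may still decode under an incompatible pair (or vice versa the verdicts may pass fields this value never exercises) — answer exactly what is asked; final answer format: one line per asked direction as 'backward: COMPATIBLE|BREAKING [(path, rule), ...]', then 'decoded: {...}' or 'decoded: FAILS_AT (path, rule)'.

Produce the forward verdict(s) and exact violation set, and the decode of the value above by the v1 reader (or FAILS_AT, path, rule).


in Device below, arrows point writer -> reader
checking forward for Device: reader v1 against writer v2:
  attempts <- retries (int32 -> int32, writer optional)
  no writer field matches reader seq
  avatar <- avatar (bytes -> bytes, writer optional)
  checksum <- payload (bytes -> bytes, writer optional)
  blob <- blob (bytes -> bytes, writer required)
  writer balance: unknown to reader
  writer notes: unknown to reader
  writer seq: unknown to reader
  writer rating: unknown to reader
  => forward verdict for Device: COMPATIBLE, no violations
migrating the Device value to v1:
  attempts := 5 (from writer retries)
  seq := null (not supplied -> null)
  avatar := 0xC0DE
  checksum := 0x00 (from writer payload)
  blob := 0xBEEF
  writer balance: unmatched, discarded
  writer notes: unmatched, discarded
  writer seq: unmatched, discarded
  writer rating: unmatched, discarded
  => decoded: {"attempts": 5, "seq": null, "avatar": 0xC0DE, "checksum": 0x00, "blob": 0xBEEF}
the other Device changes do not affect what is asked:
  renamed field checksum to payload in record Device (alias checksum declared on the renamed field) -> inert for the asked Device verdict: nothing fires
  added field rating to record Device: optional float32, tag 5 (in v2 it sits last) -> inert for the asked Device verdict: nothing fires
  added field notes to record Device: required string, tag 25, default "alpha" (in v2 it sits immediately before seq) -> inert for the asked Device verdict: nothing fires
  renamed field attempts to retries in record Device (alias attempts declared on the renamed field) -> inert for the asked Device verdict: nothing fires
  added field balance to record Device: required float32, tag 13, default 0.25 (in v2 it sits immediately before retries) -> inert for the asked Device verdict: nothing fires

forward: COMPATIBLE []; decoded: {"attempts": 5, "seq": null, "avatar": 0xC0DE, "checksum": 0x00, "blob": 0xBEEF}


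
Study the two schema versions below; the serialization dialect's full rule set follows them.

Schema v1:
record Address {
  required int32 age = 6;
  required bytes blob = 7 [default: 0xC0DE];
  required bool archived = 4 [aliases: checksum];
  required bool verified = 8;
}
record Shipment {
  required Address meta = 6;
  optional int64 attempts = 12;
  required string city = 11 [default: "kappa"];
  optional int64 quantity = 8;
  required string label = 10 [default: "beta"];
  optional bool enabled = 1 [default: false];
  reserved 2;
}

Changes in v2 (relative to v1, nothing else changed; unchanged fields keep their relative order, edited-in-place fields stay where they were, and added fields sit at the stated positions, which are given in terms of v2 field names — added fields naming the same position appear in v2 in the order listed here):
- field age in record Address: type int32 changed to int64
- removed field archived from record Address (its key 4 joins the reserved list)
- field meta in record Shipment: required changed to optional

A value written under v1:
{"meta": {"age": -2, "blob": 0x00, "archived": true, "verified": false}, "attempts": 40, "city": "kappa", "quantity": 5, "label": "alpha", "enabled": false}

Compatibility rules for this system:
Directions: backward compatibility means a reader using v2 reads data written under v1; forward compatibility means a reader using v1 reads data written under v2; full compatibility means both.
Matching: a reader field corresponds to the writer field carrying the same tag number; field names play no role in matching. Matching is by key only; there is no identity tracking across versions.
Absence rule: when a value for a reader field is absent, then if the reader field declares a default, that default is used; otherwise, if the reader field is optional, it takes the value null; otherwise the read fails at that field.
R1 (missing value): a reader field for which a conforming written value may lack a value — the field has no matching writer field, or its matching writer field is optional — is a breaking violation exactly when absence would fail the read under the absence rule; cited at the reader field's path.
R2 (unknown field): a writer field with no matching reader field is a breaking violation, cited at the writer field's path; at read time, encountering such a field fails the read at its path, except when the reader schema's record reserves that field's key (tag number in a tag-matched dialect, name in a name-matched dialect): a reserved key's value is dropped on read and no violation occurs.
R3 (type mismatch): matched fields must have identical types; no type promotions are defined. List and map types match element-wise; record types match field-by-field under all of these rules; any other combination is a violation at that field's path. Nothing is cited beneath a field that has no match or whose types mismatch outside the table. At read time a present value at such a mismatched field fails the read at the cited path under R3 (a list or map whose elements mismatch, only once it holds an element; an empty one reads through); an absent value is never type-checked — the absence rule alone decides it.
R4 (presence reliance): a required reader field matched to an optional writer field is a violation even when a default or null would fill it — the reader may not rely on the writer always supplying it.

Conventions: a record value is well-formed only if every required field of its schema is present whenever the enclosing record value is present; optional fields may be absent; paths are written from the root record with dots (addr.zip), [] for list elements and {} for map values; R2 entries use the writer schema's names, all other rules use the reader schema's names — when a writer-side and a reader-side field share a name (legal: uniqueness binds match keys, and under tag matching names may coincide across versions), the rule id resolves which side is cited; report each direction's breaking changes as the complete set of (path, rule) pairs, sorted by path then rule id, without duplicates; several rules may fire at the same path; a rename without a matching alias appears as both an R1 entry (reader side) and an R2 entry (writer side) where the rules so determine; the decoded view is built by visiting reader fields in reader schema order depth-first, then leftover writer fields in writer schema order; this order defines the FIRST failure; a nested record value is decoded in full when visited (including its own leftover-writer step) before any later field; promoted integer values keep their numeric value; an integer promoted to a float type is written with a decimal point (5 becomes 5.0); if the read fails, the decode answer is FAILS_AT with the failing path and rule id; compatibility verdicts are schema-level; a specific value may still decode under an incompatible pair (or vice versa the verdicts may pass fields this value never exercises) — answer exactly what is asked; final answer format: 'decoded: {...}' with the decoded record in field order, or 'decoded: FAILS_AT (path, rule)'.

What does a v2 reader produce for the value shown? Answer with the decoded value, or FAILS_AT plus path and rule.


the writer's type comes first in each Shipment pair
decode (reader v2):
  read fails at meta.age under R3
  => FAILS_AT (meta.age, R3)
diffs on Shipment not affecting the asked answer:
  removed field archived from record Address (its key 4 joins the reserved list) -> affects the rule determinations only; this particular Shipment value decodes identically

decoded: FAILS_AT (meta.age, R3)


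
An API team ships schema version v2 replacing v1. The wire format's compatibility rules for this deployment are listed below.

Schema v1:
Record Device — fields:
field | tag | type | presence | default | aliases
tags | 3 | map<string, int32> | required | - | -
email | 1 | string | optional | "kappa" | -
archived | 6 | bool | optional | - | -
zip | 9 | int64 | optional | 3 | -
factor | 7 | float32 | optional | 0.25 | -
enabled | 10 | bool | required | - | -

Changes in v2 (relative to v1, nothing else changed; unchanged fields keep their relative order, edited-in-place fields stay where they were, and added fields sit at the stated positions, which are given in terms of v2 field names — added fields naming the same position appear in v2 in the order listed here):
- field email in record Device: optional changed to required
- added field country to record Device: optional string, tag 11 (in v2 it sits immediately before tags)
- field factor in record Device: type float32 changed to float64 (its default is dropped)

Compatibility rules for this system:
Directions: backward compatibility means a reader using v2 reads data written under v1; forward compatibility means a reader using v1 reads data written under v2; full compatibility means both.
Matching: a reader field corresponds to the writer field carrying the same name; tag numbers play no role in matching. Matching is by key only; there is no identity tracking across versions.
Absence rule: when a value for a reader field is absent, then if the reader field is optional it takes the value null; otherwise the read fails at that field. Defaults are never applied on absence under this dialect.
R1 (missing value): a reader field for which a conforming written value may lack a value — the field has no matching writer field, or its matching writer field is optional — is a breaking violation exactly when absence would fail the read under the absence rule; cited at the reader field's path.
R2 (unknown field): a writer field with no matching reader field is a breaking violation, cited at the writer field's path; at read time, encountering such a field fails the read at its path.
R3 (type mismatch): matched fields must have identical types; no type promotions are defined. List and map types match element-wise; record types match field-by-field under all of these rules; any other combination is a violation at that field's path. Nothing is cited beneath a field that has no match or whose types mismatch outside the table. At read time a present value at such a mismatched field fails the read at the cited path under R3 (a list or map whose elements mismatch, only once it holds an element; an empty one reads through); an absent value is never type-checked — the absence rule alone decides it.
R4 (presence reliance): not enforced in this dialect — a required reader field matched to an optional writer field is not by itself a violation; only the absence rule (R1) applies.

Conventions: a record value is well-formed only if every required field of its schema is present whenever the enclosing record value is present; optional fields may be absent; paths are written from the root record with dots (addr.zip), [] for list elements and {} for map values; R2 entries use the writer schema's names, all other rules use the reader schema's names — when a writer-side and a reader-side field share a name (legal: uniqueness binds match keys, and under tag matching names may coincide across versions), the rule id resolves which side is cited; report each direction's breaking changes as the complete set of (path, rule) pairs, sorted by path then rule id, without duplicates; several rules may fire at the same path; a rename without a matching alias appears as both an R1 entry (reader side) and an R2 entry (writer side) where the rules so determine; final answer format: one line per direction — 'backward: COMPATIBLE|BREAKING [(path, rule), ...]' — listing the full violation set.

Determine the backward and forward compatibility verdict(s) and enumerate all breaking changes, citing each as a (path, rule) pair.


backward: BREAKING [(email, R1), (factor, R3)]; forward: BREAKING [(country, R2), (factor, R3)]

the writer's type comes first in each Device pair
backward pass over Device, reader schema v2, writer schema v1:
  country has no writer counterpart
  tags <- tags (map<string, int32> -> map<string, int32>, writer required)
  email <- email (string -> string, writer optional)
  archived <- archived (bool -> bool, writer optional)
  zip <- zip (int64 -> int64, writer optional)
  factor <- factor (float32 -> float64, writer optional)
  enabled <- enabled (bool -> bool, writer required)
  rule R1 violated at email
  rule R3 violated at factor
  backward on Device therefore BREAKING (2)
forward pass over Device, reader schema v1, writer schema v2:
  tags <- tags (map<string, int32> -> map<string, int32>, writer required)
  email <- email (string -> string, writer required)
  archived <- archived (bool -> bool, writer optional)
  zip <- zip (int64 -> int64, writer optional)
  factor <- factor (float64 -> float32, writer optional)
  enabled <- enabled (bool -> bool, writer required)
  leftover writer field: country
  rule R2 violated at country
  rule R3 violated at factor
  forward on Device therefore BREAKING (2)
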